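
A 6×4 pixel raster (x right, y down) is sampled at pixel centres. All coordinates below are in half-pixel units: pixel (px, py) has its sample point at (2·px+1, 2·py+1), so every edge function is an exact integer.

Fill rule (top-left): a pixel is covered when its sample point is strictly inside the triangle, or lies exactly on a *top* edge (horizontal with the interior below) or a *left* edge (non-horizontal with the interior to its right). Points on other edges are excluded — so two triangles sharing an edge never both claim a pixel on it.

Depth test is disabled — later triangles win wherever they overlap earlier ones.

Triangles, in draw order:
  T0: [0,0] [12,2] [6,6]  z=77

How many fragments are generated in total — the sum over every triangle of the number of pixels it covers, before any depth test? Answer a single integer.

T0:
  2·area = 60
  edge (0, 0)→(12, 2): d=(12,2) right/bottom  bias=-1
  edge (12, 2)→(6, 6): d=(-6,4) right/bottom  bias=-1
  edge (6, 6)→(0, 0): d=(-6,-6) top-left  bias=+0
    (0,0)@(1, 1): e=[10,50,0] → X  [on edge]
    (1,0)@(3, 1): e=[6,42,12] → X
    (2,0)@(5, 1): e=[2,34,24] → X
    (3,0)@(7, 1): e=[-2,26,36] → .
    (0,1)@(1, 3): e=[34,38,-12] → .
    (1,1)@(3, 3): e=[30,30,0] → X  [on edge]
    (3,1)@(7, 3): e=[22,14,24] → X
    (4,1)@(9, 3): e=[18,6,36] → X
    (5,1)@(11, 3): e=[14,-2,48] → .
    (1,2)@(3, 5): e=[54,18,-12] → .
    (2,2)@(5, 5): e=[50,10,0] → X  [on edge]
    (4,2)@(9, 5): e=[42,-6,24] → .
    (3,3)@(7, 7): e=[70,-10,0] → .  [on edge]
  covered (9 px):
    X X X . . .
    . X X X X .
    . . X X . .
    . . . . . .

Result: 9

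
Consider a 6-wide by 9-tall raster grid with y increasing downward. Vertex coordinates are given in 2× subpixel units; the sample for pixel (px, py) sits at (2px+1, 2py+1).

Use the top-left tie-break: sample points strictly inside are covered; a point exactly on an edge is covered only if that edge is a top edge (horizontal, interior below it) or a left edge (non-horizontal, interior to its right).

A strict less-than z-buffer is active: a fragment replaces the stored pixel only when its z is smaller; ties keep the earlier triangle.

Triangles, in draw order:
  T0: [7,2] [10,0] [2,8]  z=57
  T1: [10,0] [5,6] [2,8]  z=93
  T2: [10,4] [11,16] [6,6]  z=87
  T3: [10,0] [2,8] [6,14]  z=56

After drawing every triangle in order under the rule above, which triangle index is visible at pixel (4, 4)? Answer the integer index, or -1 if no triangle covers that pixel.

T0:
  2·area = 8
  edge (7, 2)→(10, 0): d=(3,-2) top-left  bias=+0
  edge (10, 0)→(2, 8): d=(-8,8) right/bottom  bias=-1
  edge (2, 8)→(7, 2): d=(5,-6) top-left  bias=+0
    (4,0)@(9, 1): e=[1,0,7] → .  [on edge]
    (3,1)@(7, 3): e=[3,0,5] → .  [on edge]
    (2,2)@(5, 5): e=[5,0,3] → .  [on edge]
    (1,3)@(3, 7): e=[7,0,1] → .  [on edge]
    (0,4)@(1, 9): e=[9,0,-1] → .  [on edge]
  covered (0 px):
    . . . . . .
    . . . . . .
    . . . . . .
    . . . . . .
    . . . . . .
    . . . . . .
    . . . . . .
    . . . . . .
    . . . . . .
T1:
  2·area = 8
  edge (10, 0)→(5, 6): d=(-5,6) right/bottom  bias=-1
  edge (5, 6)→(2, 8): d=(-3,2) right/bottom  bias=-1
  edge (2, 8)→(10, 0): d=(8,-8) top-left  bias=+0
    (4,0)@(9, 1): e=[1,7,0] → X  [on edge]
    (5,0)@(11, 1): e=[-11,3,16] → .
    (3,1)@(7, 3): e=[3,5,0] → X  [on edge]
    (4,1)@(9, 3): e=[-9,1,16] → .
    (2,2)@(5, 5): e=[5,3,0] → X  [on edge]
    (3,2)@(7, 5): e=[-7,-1,16] → .
    (1,3)@(3, 7): e=[7,1,0] → X  [on edge]
    (2,3)@(5, 7): e=[-5,-3,16] → .
    (0,4)@(1, 9): e=[9,-1,0] → .  [on edge]
    (1,4)@(3, 9): e=[-3,-5,16] → .
  covered (4 px):
    . . . . X .
    . . . X . .
    . . X . . .
    . X . . . .
    . . . . . .
    . . . . . .
    . . . . . .
    . . . . . .
    . . . . . .
T2:
  2·area = 50
  edge (10, 4)→(11, 16): d=(1,12) right/bottom  bias=-1
  edge (11, 16)→(6, 6): d=(-5,-10) top-left  bias=+0
  edge (6, 6)→(10, 4): d=(4,-2) top-left  bias=+0
    (4,2)@(9, 5): e=[13,35,2] → X
    (5,2)@(11, 5): e=[-11,55,6] → .
    (3,3)@(7, 7): e=[39,5,6] → X
    (5,3)@(11, 7): e=[-9,45,14] → .
    (3,4)@(7, 9): e=[41,-5,14] → .
    (4,4)@(9, 9): e=[17,15,18] → X
    (5,4)@(11, 9): e=[-7,35,22] → .
    (4,5)@(9, 11): e=[19,5,26] → X
    (5,5)@(11, 11): e=[-5,25,30] → .
    (4,6)@(9, 13): e=[21,-5,34] → .
  covered (5 px):
    . . . . . .
    . . . . . .
    . . . . X .
    . . . X X .
    . . . . X .
    . . . . X .
    . . . . . .
    . . . . . .
    . . . . . .
T3:
  2·area = 80  (B↔C swapped to make it positive)
  edge (10, 0)→(6, 14): d=(-4,14) right/bottom  bias=-1
  edge (6, 14)→(2, 8): d=(-4,-6) top-left  bias=+0
  edge (2, 8)→(10, 0): d=(8,-8) top-left  bias=+0
    (4,0)@(9, 1): e=[10,70,0] → X  [on edge]
    (5,0)@(11, 1): e=[-18,82,16] → .
    (3,1)@(7, 3): e=[30,50,0] → X  [on edge]
    (5,1)@(11, 3): e=[-26,74,32] → .
    (2,2)@(5, 5): e=[50,30,0] → X  [on edge]
    (4,2)@(9, 5): e=[-6,54,32] → .
    (1,3)@(3, 7): e=[70,10,0] → X  [on edge]
    (4,3)@(9, 7): e=[-14,46,48] → .
    (0,4)@(1, 9): e=[90,-10,0] → .  [on edge]
    (1,4)@(3, 9): e=[62,2,16] → X
    (4,4)@(9, 9): e=[-22,38,64] → .
    (1,5)@(3, 11): e=[54,-6,32] → .
  covered (12 px):
    . . . . X .
    . . . X X .
    . . X X . .
    . X X X . .
    . X X X . .
    . . X . . .
    . . . . . .
    . . . . . .
    . . . . . .

Z-buffer (winner per pixel, '.' = empty):
  . . . . 3 .
  . . . 3 3 .
  . . 3 3 2 .
  . 3 3 3 2 .
  . 3 3 3 2 .
  . . 3 . 2 .
  . . . . . .
  . . . . . .
  . . . . . .

Final: 2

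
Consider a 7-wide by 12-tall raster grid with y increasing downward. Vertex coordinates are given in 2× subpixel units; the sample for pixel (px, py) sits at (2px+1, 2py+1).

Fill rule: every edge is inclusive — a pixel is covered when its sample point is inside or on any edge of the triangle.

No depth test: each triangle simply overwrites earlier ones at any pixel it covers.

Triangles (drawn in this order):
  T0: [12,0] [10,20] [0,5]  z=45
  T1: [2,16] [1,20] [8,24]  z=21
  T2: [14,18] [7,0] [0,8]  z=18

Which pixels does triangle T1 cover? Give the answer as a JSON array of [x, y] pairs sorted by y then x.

T0:
  2·area = 230
  edge (12, 0)→(10, 20): d=(-2,20) inclusive
  edge (10, 20)→(0, 5): d=(-10,-15) inclusive
  edge (0, 5)→(12, 0): d=(12,-5) inclusive
    (5,0)@(11, 1): e=[18,205,7] → █
    (6,0)@(13, 1): e=[-22,235,17] → ·
    (2,1)@(5, 3): e=[134,95,1] → █
    (3,1)@(7, 3): e=[94,125,11] → █
    (4,1)@(9, 3): e=[54,155,21] → █
    (6,1)@(13, 3): e=[-26,215,41] → ·
    (0,2)@(1, 5): e=[210,15,5] → █
    (1,2)@(3, 5): e=[170,45,15] → █
    (6,2)@(13, 5): e=[-30,195,65] → ·
    (0,3)@(1, 7): e=[206,-5,29] → ·
    (1,3)@(3, 7): e=[166,25,39] → █
    (6,3)@(13, 7): e=[-34,175,89] → ·
  covered (29 px):
    · · · · · █ ·
    · · █ █ █ █ ·
    █ █ █ █ █ █ ·
    · █ █ █ █ █ ·
    · █ █ █ █ █ ·
    · · █ █ █ · ·
    · · · █ █ · ·
    · · · █ █ · ·
    · · · · █ · ·
    · · · · · · ·
    · · · · · · ·
    · · · · · · ·
T1:
  2·area = 32  (B↔C swapped to make it positive)
  edge (2, 16)→(8, 24): d=(6,8) inclusive
  edge (8, 24)→(1, 20): d=(-7,-4) inclusive
  edge (1, 20)→(2, 16): d=(1,-4) inclusive
    (1,9)@(3, 19): e=[10,15,7] → █
    (2,9)@(5, 19): e=[-6,23,15] → ·
    (1,10)@(3, 21): e=[22,1,9] → █
    (2,10)@(5, 21): e=[6,9,17] → █
    (3,10)@(7, 21): e=[-10,17,25] → ·
    (1,11)@(3, 23): e=[34,-13,11] → ·
    (2,11)@(5, 23): e=[18,-5,19] → ·
    (3,11)@(7, 23): e=[2,3,27] → █
    (4,11)@(9, 23): e=[-14,11,35] → ·
  covered (4 px):
    · · · · · · ·
    · · · · · · ·
    · · · · · · ·
    · · · · · · ·
    · · · · · · ·
    · · · · · · ·
    · · · · · · ·
    · · · · · · ·
    · · · · · · ·
    · █ · · · · ·
    · █ █ · · · ·
    · · · █ · · ·
T2:
  2·area = 182  (B↔C swapped to make it positive)
  edge (14, 18)→(0, 8): d=(-14,-10) inclusive
  edge (0, 8)→(7, 0): d=(7,-8) inclusive
  edge (7, 0)→(14, 18): d=(7,18) inclusive
    (3,0)@(7, 1): e=[168,7,7] → █
    (4,0)@(9, 1): e=[188,23,-29] → ·
    (2,1)@(5, 3): e=[120,5,57] → █
    (4,1)@(9, 3): e=[160,37,-15] → ·
    (1,2)@(3, 5): e=[72,3,107] → █
    (4,2)@(9, 5): e=[132,51,-1] → ·
    (0,3)@(1, 7): e=[24,1,157] → █
    (4,3)@(9, 7): e=[104,65,13] → █
    (5,3)@(11, 7): e=[124,81,-23] → ·
    (0,4)@(1, 9): e=[-4,15,171] → ·
    (1,4)@(3, 9): e=[16,31,135] → █
    (5,4)@(11, 9): e=[96,95,-9] → ·
    (3,6)@(7, 13): e=[0,91,91] → █  [on edge]
  covered (24 px):
    · · · █ · · ·
    · · █ █ · · ·
    · █ █ █ · · ·
    █ █ █ █ █ · ·
    · █ █ █ █ · ·
    · · █ █ █ █ ·
    · · · █ █ █ ·
    · · · · · █ ·
    · · · · · · █
    · · · · · · ·
    · · · · · · ·
    · · · · · · ·

Answer: [[1,9],[1,10],[2,10],[3,11]]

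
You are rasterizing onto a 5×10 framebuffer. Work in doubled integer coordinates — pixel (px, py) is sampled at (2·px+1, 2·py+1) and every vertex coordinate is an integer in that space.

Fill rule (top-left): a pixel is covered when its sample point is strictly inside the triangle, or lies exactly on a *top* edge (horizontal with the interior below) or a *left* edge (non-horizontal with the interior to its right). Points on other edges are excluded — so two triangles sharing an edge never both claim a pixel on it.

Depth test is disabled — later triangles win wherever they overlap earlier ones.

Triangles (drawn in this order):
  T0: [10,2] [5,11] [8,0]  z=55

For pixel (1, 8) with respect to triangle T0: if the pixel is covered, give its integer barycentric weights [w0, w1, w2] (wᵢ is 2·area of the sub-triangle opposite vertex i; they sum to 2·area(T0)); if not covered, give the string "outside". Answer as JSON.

T0:
  2·area = 28
  edge (10, 2)→(5, 11): d=(-5,9) right/bottom  bias=-1
  edge (5, 11)→(8, 0): d=(3,-11) top-left  bias=+0
  edge (8, 0)→(10, 2): d=(2,2) right/bottom  bias=-1
    (4,0)@(9, 1): e=[14,14,0] → ·  [on edge]
    (4,1)@(9, 3): e=[4,20,4] → █
    (3,2)@(7, 5): e=[12,4,12] → █
    (4,2)@(9, 5): e=[-6,26,8] → ·
    (3,3)@(7, 7): e=[2,10,16] → █
    (4,3)@(9, 7): e=[-16,32,12] → ·
    (3,4)@(7, 9): e=[-8,16,20] → ·
    (2,5)@(5, 11): e=[0,0,28] → ·  [on edge]
  covered (3 px):
    · · · · ·
    · · · · █
    · · · █ ·
    · · · █ ·
    · · · · ·
    · · · · ·
    · · · · ·
    · · · · ·
    · · · · ·
    · · · · ·

Answer: "outside"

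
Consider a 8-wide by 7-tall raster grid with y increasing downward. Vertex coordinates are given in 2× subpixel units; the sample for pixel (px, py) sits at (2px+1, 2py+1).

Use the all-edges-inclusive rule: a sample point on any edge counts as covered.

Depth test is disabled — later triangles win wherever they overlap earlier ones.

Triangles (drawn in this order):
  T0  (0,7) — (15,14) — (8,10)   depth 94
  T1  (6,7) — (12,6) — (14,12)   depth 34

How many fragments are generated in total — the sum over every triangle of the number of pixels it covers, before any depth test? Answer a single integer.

T0:
  2·area = 11  (B↔C swapped to make it positive)
  edge (0, 7)→(8, 10): d=(8,3) inclusive
  edge (8, 10)→(15, 14): d=(7,4) inclusive
  edge (15, 14)→(0, 7): d=(-15,-7) inclusive
    (2,4)@(5, 9): e=[1,5,5] → X
    (3,4)@(7, 9): e=[-5,-3,19] → .
    (2,5)@(5, 11): e=[17,19,-25] → .
    (4,5)@(9, 11): e=[5,3,3] → X
    (5,5)@(11, 11): e=[-1,-5,17] → .
    (4,6)@(9, 13): e=[21,17,-27] → .
    (6,6)@(13, 13): e=[9,1,1] → X
    (7,6)@(15, 13): e=[3,-7,15] → .
  covered (3 px):
    . . . . . . . .
    . . . . . . . .
    . . . . . . . .
    . . . . . . . .
    . . X . . . . .
    . . . . X . . .
    . . . . . . X .
T1:
  2·area = 38
  edge (6, 7)→(12, 6): d=(6,-1) inclusive
  edge (12, 6)→(14, 12): d=(2,6) inclusive
  edge (14, 12)→(6, 7): d=(-8,-5) inclusive
    (5,1)@(11, 3): e=[-19,0,57] → .  [on edge]
    (3,3)@(7, 7): e=[1,32,5] → X
    (4,3)@(9, 7): e=[3,20,15] → X
    (5,3)@(11, 7): e=[5,8,25] → X
    (6,3)@(13, 7): e=[7,-4,35] → .
    (3,4)@(7, 9): e=[13,36,-11] → .
    (4,4)@(9, 9): e=[15,24,-1] → .
    (5,4)@(11, 9): e=[17,12,9] → X
    (6,4)@(13, 9): e=[19,0,19] → X  [on edge]
    (7,4)@(15, 9): e=[21,-12,29] → .
    (5,5)@(11, 11): e=[29,16,-7] → .
    (6,5)@(13, 11): e=[31,4,3] → X
  covered (6 px):
    . . . . . . . .
    . . . . . . . .
    . . . . . . . .
    . . . X X X . .
    . . . . . X X .
    . . . . . . X .
    . . . . . . . .

Final: 9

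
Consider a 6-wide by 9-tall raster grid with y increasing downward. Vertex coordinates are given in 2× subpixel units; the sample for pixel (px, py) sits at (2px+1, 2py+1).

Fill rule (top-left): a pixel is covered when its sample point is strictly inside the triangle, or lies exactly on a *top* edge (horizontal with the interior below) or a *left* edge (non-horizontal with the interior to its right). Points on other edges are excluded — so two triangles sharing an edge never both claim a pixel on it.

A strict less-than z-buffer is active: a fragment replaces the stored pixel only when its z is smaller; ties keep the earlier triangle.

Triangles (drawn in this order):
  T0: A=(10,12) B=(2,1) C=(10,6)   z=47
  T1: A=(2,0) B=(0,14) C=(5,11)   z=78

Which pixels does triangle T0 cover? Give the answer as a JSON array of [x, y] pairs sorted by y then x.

T0:
  2·area = 48
  edge (10, 12)→(2, 1): d=(-8,-11) top-left  bias=+0
  edge (2, 1)→(10, 6): d=(8,5) right/bottom  bias=-1
  edge (10, 6)→(10, 12): d=(0,6) right/bottom  bias=-1
    (2,1)@(5, 3): e=[17,1,30] → #
    (3,1)@(7, 3): e=[39,-9,18] → ·
    (2,2)@(5, 5): e=[1,17,30] → #
    (3,2)@(7, 5): e=[23,7,18] → #
    (4,2)@(9, 5): e=[45,-3,6] → ·
    (2,3)@(5, 7): e=[-15,33,30] → ·
    (3,3)@(7, 7): e=[7,23,18] → #
    (4,3)@(9, 7): e=[29,13,6] → #
    (5,3)@(11, 7): e=[51,3,-6] → ·
    (3,4)@(7, 9): e=[-9,39,18] → ·
    (4,4)@(9, 9): e=[13,29,6] → #
    (5,4)@(11, 9): e=[35,19,-6] → ·
  covered (6 px):
    · · · · · ·
    · · # · · ·
    · · # # · ·
    · · · # # ·
    · · · · # ·
    · · · · · ·
    · · · · · ·
    · · · · · ·
    · · · · · ·
T1:
  2·area = 64  (B↔C swapped to make it positive)
  edge (2, 0)→(5, 11): d=(3,11) right/bottom  bias=-1
  edge (5, 11)→(0, 14): d=(-5,3) right/bottom  bias=-1
  edge (0, 14)→(2, 0): d=(2,-14) top-left  bias=+0
    (1,2)@(3, 5): e=[4,36,24] → #
    (2,2)@(5, 5): e=[-18,30,52] → ·
    (0,3)@(1, 7): e=[32,32,0] → #  [on edge]
    (2,3)@(5, 7): e=[-12,20,56] → ·
    (0,4)@(1, 9): e=[38,22,4] → #
    (2,4)@(5, 9): e=[-6,10,60] → ·
    (0,5)@(1, 11): e=[44,12,8] → #
    (2,5)@(5, 11): e=[0,0,64] → ·  [on edge]
    (0,6)@(1, 13): e=[50,2,12] → #
    (1,6)@(3, 13): e=[28,-4,40] → ·
    (0,7)@(1, 15): e=[56,-8,16] → ·
  covered (8 px):
    · · · · · ·
    · · · · · ·
    · # · · · ·
    # # · · · ·
    # # · · · ·
    # # · · · ·
    # · · · · ·
    · · · · · ·
    · · · · · ·

Result: [[2,1],[2,2],[3,2],[3,3],[4,3],[4,4]]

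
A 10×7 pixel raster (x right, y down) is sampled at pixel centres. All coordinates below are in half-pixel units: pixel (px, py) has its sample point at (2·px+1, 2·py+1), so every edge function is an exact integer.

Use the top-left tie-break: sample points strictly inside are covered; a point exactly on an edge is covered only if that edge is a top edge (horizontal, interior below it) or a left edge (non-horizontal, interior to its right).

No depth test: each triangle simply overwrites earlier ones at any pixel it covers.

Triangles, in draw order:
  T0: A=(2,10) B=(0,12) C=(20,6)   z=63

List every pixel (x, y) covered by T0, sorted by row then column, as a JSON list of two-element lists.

T0:
  2·area = 28  (B↔C swapped to make it positive)
  edge (2, 10)→(20, 6): d=(18,-4) top-left  bias=+0
  edge (20, 6)→(0, 12): d=(-20,6) right/bottom  bias=-1
  edge (0, 12)→(2, 10): d=(2,-2) top-left  bias=+0
    (5,0)@(11, 1): e=[-126,154,0] → ·  [on edge]
    (4,1)@(9, 3): e=[-98,126,0] → ·  [on edge]
    (3,2)@(7, 5): e=[-70,98,0] → ·  [on edge]
    (2,3)@(5, 7): e=[-42,70,0] → ·  [on edge]
    (1,4)@(3, 9): e=[-14,42,0] → ·  [on edge]
    (3,4)@(7, 9): e=[2,18,8] → █
    (4,4)@(9, 9): e=[10,6,12] → █
    (5,4)@(11, 9): e=[18,-6,16] → ·
    (0,5)@(1, 11): e=[14,14,0] → █  [on edge]
    (1,5)@(3, 11): e=[22,2,4] → █
    (2,5)@(5, 11): e=[30,-10,8] → ·
    (3,5)@(7, 11): e=[38,-22,12] → ·
  covered (4 px):
    · · · · · · · · · ·
    · · · · · · · · · ·
    · · · · · · · · · ·
    · · · · · · · · · ·
    · · · █ █ · · · · ·
    █ █ · · · · · · · ·
    · · · · · · · · · ·

Final: [[3,4],[4,4],[0,5],[1,5]]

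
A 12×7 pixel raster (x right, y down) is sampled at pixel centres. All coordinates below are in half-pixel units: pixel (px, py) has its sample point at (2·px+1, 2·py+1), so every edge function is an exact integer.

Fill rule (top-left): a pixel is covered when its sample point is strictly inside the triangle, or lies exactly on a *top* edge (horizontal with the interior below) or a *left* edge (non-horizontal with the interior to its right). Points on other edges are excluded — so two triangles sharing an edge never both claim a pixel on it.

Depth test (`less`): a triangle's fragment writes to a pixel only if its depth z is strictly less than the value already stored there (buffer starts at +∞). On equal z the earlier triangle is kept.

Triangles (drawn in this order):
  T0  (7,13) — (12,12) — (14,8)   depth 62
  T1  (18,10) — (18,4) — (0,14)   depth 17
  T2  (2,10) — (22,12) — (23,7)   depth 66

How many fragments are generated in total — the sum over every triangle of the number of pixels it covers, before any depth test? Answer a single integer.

T0:
  2·area = 18  (B↔C swapped to make it positive)
  edge (7, 13)→(14, 8): d=(7,-5) top-left  bias=+0
  edge (14, 8)→(12, 12): d=(-2,4) right/bottom  bias=-1
  edge (12, 12)→(7, 13): d=(-5,1) right/bottom  bias=-1
    (10,1)@(21, 3): e=[0,-18,36] → ·  [on edge]
    (6,4)@(13, 9): e=[2,2,14] → █
    (7,4)@(15, 9): e=[12,-6,12] → ·
    (5,5)@(11, 11): e=[6,6,6] → █
    (6,5)@(13, 11): e=[16,-2,4] → ·
    (8,5)@(17, 11): e=[36,-18,0] → ·  [on edge]
    (3,6)@(7, 13): e=[0,18,0] → ·  [on edge]
    (5,6)@(11, 13): e=[20,2,-4] → ·
  covered (2 px):
    · · · · · · · · · · · ·
    · · · · · · · · · · · ·
    · · · · · · · · · · · ·
    · · · · · · · · · · · ·
    · · · · · · █ · · · · ·
    · · · · · █ · · · · · ·
    · · · · · · · · · · · ·
T1:
  2·area = 108  (B↔C swapped to make it positive)
  edge (18, 10)→(0, 14): d=(-18,4) right/bottom  bias=-1
  edge (0, 14)→(18, 4): d=(18,-10) top-left  bias=+0
  edge (18, 4)→(18, 10): d=(0,6) right/bottom  bias=-1
    (8,2)@(17, 5): e=[94,8,6] → █
    (9,2)@(19, 5): e=[86,28,-6] → ·
    (6,3)@(13, 7): e=[74,4,30] → █
    (7,3)@(15, 7): e=[66,24,18] → █
    (9,3)@(19, 7): e=[50,64,-6] → ·
    (4,4)@(9, 9): e=[54,0,54] → █  [on edge]
    (5,4)@(11, 9): e=[46,20,42] → █
    (9,4)@(19, 9): e=[14,100,-6] → ·
    (3,5)@(7, 11): e=[26,16,66] → █
    (7,5)@(15, 11): e=[-6,96,18] → ·
    (8,5)@(17, 11): e=[-14,116,6] → ·
    (1,6)@(3, 13): e=[6,12,90] → █
  covered (14 px):
    · · · · · · · · · · · ·
    · · · · · · · · · · · ·
    · · · · · · · · █ · · ·
    · · · · · · █ █ █ · · ·
    · · · · █ █ █ █ █ · · ·
    · · · █ █ █ █ · · · · ·
    · █ · · · · · · · · · ·
T2:
  2·area = 102  (B↔C swapped to make it positive)
  edge (2, 10)→(23, 7): d=(21,-3) top-left  bias=+0
  edge (23, 7)→(22, 12): d=(-1,5) right/bottom  bias=-1
  edge (22, 12)→(2, 10): d=(-20,-2) top-left  bias=+0
    (11,3)@(23, 7): e=[0,0,102] → ·  [on edge]
    (4,4)@(9, 9): e=[0,68,34] → █  [on edge]
    (5,4)@(11, 9): e=[6,58,38] → █
    (6,4)@(13, 9): e=[12,48,42] → █
    (7,4)@(15, 9): e=[18,38,46] → █
    (8,4)@(17, 9): e=[24,28,50] → █
    (9,4)@(19, 9): e=[30,18,54] → █
    (10,4)@(21, 9): e=[36,8,58] → █
    (11,4)@(23, 9): e=[42,-2,62] → ·
    (4,5)@(9, 11): e=[42,66,-6] → ·
    (5,5)@(11, 11): e=[48,56,-2] → ·
    (6,5)@(13, 11): e=[54,46,2] → █
  covered (12 px):
    · · · · · · · · · · · ·
    · · · · · · · · · · · ·
    · · · · · · · · · · · ·
    · · · · · · · · · · · ·
    · · · · █ █ █ █ █ █ █ ·
    · · · · · · █ █ █ █ █ ·
    · · · · · · · · · · · ·

Final: 28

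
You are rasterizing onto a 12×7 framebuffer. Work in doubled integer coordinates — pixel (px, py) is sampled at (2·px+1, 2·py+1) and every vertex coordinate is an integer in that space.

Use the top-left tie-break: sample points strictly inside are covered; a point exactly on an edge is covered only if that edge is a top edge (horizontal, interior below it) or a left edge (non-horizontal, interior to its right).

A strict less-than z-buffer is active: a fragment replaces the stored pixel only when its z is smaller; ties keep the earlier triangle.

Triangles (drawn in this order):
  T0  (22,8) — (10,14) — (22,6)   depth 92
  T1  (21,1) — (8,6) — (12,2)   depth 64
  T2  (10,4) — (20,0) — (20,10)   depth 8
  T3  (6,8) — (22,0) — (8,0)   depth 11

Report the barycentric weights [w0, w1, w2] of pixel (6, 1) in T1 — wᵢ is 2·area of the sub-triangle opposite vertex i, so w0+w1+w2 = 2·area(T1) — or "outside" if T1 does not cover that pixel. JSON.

T0:
  2·area = 24
  edge (22, 8)→(10, 14): d=(-12,6) right/bottom  bias=-1
  edge (10, 14)→(22, 6): d=(12,-8) top-left  bias=+0
  edge (22, 6)→(22, 8): d=(0,2) right/bottom  bias=-1
    (10,3)@(21, 7): e=[18,4,2] → X
    (11,3)@(23, 7): e=[6,20,-2] → .
    (9,4)@(19, 9): e=[6,12,6] → X
    (10,4)@(21, 9): e=[-6,28,2] → .
    (7,5)@(15, 11): e=[6,4,14] → X
    (8,5)@(17, 11): e=[-6,20,10] → .
    (9,5)@(19, 11): e=[-18,36,6] → .
    (7,6)@(15, 13): e=[-18,28,14] → .
  covered (3 px):
    . . . . . . . . . . . .
    . . . . . . . . . . . .
    . . . . . . . . . . . .
    . . . . . . . . . . X .
    . . . . . . . . . X . .
    . . . . . . . X . . . .
    . . . . . . . . . . . .
T1:
  2·area = 32
  edge (21, 1)→(8, 6): d=(-13,5) right/bottom  bias=-1
  edge (8, 6)→(12, 2): d=(4,-4) top-left  bias=+0
  edge (12, 2)→(21, 1): d=(9,-1) top-left  bias=+0
    (6,0)@(13, 1): e=[40,0,-8] → .  [on edge]
    (10,0)@(21, 1): e=[0,32,0] → .  [on edge]
    (1,1)@(3, 3): e=[64,-32,0] → .  [on edge]
    (5,1)@(11, 3): e=[24,0,8] → X  [on edge]
    (6,1)@(13, 3): e=[14,8,10] → X
    (7,1)@(15, 3): e=[4,16,12] → X
    (8,1)@(17, 3): e=[-6,24,14] → .
    (4,2)@(9, 5): e=[8,0,24] → X  [on edge]
    (5,2)@(11, 5): e=[-2,8,26] → .
    (6,2)@(13, 5): e=[-12,16,28] → .
    (7,2)@(15, 5): e=[-22,24,30] → .
    (3,3)@(7, 7): e=[-8,0,40] → .  [on edge]
    (2,4)@(5, 9): e=[-24,0,56] → .  [on edge]
    (1,5)@(3, 11): e=[-40,0,72] → .  [on edge]
    (0,6)@(1, 13): e=[-56,0,88] → .  [on edge]
  covered (4 px):
    . . . . . . . . . . . .
    . . . . . X X X . . . .
    . . . . X . . . . . . .
    . . . . . . . . . . . .
    . . . . . . . . . . . .
    . . . . . . . . . . . .
    . . . . . . . . . . . .
T2:
  2·area = 100
  edge (10, 4)→(20, 0): d=(10,-4) top-left  bias=+0
  edge (20, 0)→(20, 10): d=(0,10) right/bottom  bias=-1
  edge (20, 10)→(10, 4): d=(-10,-6) top-left  bias=+0
    (2,0)@(5, 1): e=[-50,150,0] → .  [on edge]
    (9,0)@(19, 1): e=[6,10,84] → X
    (10,0)@(21, 1): e=[14,-10,96] → .
    (6,1)@(13, 3): e=[2,70,28] → X
    (7,1)@(15, 3): e=[10,50,40] → X
    (8,1)@(17, 3): e=[18,30,52] → X
    (10,1)@(21, 3): e=[34,-10,76] → .
    (6,2)@(13, 5): e=[22,70,8] → X
    (10,2)@(21, 5): e=[54,-10,56] → .
    (6,3)@(13, 7): e=[42,70,-12] → .
    (7,3)@(15, 7): e=[50,50,0] → X  [on edge]
    (10,3)@(21, 7): e=[74,-10,36] → .
  covered (13 px):
    . . . . . . . . . X . .
    . . . . . . X X X X . .
    . . . . . . X X X X . .
    . . . . . . . X X X . .
    . . . . . . . . . X . .
    . . . . . . . . . . . .
    . . . . . . . . . . . .
T3:
  2·area = 112  (B↔C swapped to make it positive)
  edge (6, 8)→(8, 0): d=(2,-8) top-left  bias=+0
  edge (8, 0)→(22, 0): d=(14,0) top-left  bias=+0
  edge (22, 0)→(6, 8): d=(-16,8) right/bottom  bias=-1
    (4,0)@(9, 1): e=[10,14,88] → X
    (5,0)@(11, 1): e=[26,14,72] → X
    (6,0)@(13, 1): e=[42,14,56] → X
    (7,0)@(15, 1): e=[58,14,40] → X
    (8,0)@(17, 1): e=[74,14,24] → X
    (9,0)@(19, 1): e=[90,14,8] → X
    (10,0)@(21, 1): e=[106,14,-8] → .
    (4,1)@(9, 3): e=[14,42,56] → X
    (8,1)@(17, 3): e=[78,42,-8] → .
    (9,1)@(19, 3): e=[94,42,-24] → .
    (3,2)@(7, 5): e=[2,70,40] → X
    (6,2)@(13, 5): e=[50,70,-8] → .
  covered (14 px):
    . . . . X X X X X X . .
    . . . . X X X X . . . .
    . . . X X X . . . . . .
    . . . X . . . . . . . .
    . . . . . . . . . . . .
    . . . . . . . . . . . .
    . . . . . . . . . . . .

Final: [8,10,14]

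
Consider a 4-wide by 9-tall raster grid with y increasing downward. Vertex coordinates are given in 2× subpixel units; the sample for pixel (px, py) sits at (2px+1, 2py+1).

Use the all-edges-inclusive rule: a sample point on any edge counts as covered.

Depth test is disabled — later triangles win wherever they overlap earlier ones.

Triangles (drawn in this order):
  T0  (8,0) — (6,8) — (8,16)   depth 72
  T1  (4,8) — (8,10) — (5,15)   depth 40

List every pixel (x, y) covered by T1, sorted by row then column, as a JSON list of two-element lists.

T0:
  2·area = 32  (B↔C swapped to make it positive)
  edge (8, 0)→(8, 16): d=(0,16) inclusive
  edge (8, 16)→(6, 8): d=(-2,-8) inclusive
  edge (6, 8)→(8, 0): d=(2,-8) inclusive
    (3,2)@(7, 5): e=[16,14,2] → X
    (3,3)@(7, 7): e=[16,10,6] → X
    (3,4)@(7, 9): e=[16,6,10] → X
    (3,5)@(7, 11): e=[16,2,14] → X
    (3,6)@(7, 13): e=[16,-2,18] → .
  covered (4 px):
    . . . .
    . . . .
    . . . X
    . . . X
    . . . X
    . . . X
    . . . .
    . . . .
    . . . .
T1:
  2·area = 26
  edge (4, 8)→(8, 10): d=(4,2) inclusive
  edge (8, 10)→(5, 15): d=(-3,5) inclusive
  edge (5, 15)→(4, 8): d=(-1,-7) inclusive
    (1,0)@(3, 1): e=[-26,52,0] → .  [on edge]
    (2,4)@(5, 9): e=[2,18,6] → X
    (3,4)@(7, 9): e=[-2,8,20] → .
    (2,5)@(5, 11): e=[10,12,4] → X
    (3,5)@(7, 11): e=[6,2,18] → X
    (2,6)@(5, 13): e=[18,6,2] → X
    (3,6)@(7, 13): e=[14,-4,16] → .
    (2,7)@(5, 15): e=[26,0,0] → X  [on edge]
    (3,7)@(7, 15): e=[22,-10,14] → .
    (2,8)@(5, 17): e=[34,-6,-2] → .
  covered (5 px):
    . . . .
    . . . .
    . . . .
    . . . .
    . . X .
    . . X X
    . . X .
    . . X .
    . . . .

Result: [[2,4],[2,5],[3,5],[2,6],[2,7]]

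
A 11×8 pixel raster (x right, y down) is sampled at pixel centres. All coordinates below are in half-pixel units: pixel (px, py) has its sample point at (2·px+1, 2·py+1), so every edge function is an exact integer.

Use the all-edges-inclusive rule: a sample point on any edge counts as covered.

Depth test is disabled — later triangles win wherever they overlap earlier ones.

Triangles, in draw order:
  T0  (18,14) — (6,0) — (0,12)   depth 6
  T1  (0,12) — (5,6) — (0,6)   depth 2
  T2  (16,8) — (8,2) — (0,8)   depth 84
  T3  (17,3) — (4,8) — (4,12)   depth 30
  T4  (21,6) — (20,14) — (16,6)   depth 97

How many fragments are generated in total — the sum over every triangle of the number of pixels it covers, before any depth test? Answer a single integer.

T0:
  2·area = 228  (B↔C swapped to make it positive)
  edge (18, 14)→(0, 12): d=(-18,-2) inclusive
  edge (0, 12)→(6, 0): d=(6,-12) inclusive
  edge (6, 0)→(18, 14): d=(12,14) inclusive
    (2,1)@(5, 3): e=[172,6,50] → #
    (3,1)@(7, 3): e=[176,30,22] → #
    (4,1)@(9, 3): e=[180,54,-6] → ·
    (2,2)@(5, 5): e=[136,18,74] → #
    (4,2)@(9, 5): e=[144,66,18] → #
    (5,2)@(11, 5): e=[148,90,-10] → ·
    (1,3)@(3, 7): e=[96,6,126] → #
    (5,3)@(11, 7): e=[112,102,14] → #
    (6,3)@(13, 7): e=[116,126,-14] → ·
    (1,4)@(3, 9): e=[60,18,150] → #
    (6,4)@(13, 9): e=[80,138,10] → #
    (7,4)@(15, 9): e=[84,162,-18] → ·
    (4,6)@(9, 13): e=[0,114,114] → #  [on edge]
  covered (29 px):
    · · · · · · · · · · ·
    · · # # · · · · · · ·
    · · # # # · · · · · ·
    · # # # # # · · · · ·
    · # # # # # # · · · ·
    # # # # # # # # · · ·
    · · · · # # # # # · ·
    · · · · · · · · · · ·
T1:
  2·area = 30  (B↔C swapped to make it positive)
  edge (0, 12)→(0, 6): d=(0,-6) inclusive
  edge (0, 6)→(5, 6): d=(5,0) inclusive
  edge (5, 6)→(0, 12): d=(-5,6) inclusive
    (0,3)@(1, 7): e=[6,5,19] → #
    (1,3)@(3, 7): e=[18,5,7] → #
    (2,3)@(5, 7): e=[30,5,-5] → ·
    (0,4)@(1, 9): e=[6,15,9] → #
    (1,4)@(3, 9): e=[18,15,-3] → ·
    (0,5)@(1, 11): e=[6,25,-1] → ·
  covered (3 px):
    · · · · · · · · · · ·
    · · · · · · · · · · ·
    · · · · · · · · · · ·
    # # · · · · · · · · ·
    # · · · · · · · · · ·
    · · · · · · · · · · ·
    · · · · · · · · · · ·
    · · · · · · · · · · ·
T2:
  2·area = 96  (B↔C swapped to make it positive)
  edge (16, 8)→(0, 8): d=(-16,0) inclusive
  edge (0, 8)→(8, 2): d=(8,-6) inclusive
  edge (8, 2)→(16, 8): d=(8,6) inclusive
    (3,1)@(7, 3): e=[80,2,14] → #
    (4,1)@(9, 3): e=[80,14,2] → #
    (5,1)@(11, 3): e=[80,26,-10] → ·
    (2,2)@(5, 5): e=[48,6,42] → #
    (5,2)@(11, 5): e=[48,42,6] → #
    (6,2)@(13, 5): e=[48,54,-6] → ·
    (1,3)@(3, 7): e=[16,10,70] → #
    (6,3)@(13, 7): e=[16,70,10] → #
    (7,3)@(15, 7): e=[16,82,-2] → ·
    (1,4)@(3, 9): e=[-16,26,86] → ·
    (2,4)@(5, 9): e=[-16,38,74] → ·
    (3,4)@(7, 9): e=[-16,50,62] → ·
  covered (12 px):
    · · · · · · · · · · ·
    · · · # # · · · · · ·
    · · # # # # · · · · ·
    · # # # # # # · · · ·
    · · · · · · · · · · ·
    · · · · · · · · · · ·
    · · · · · · · · · · ·
    · · · · · · · · · · ·
T3:
  2·area = 52  (B↔C swapped to make it positive)
  edge (17, 3)→(4, 12): d=(-13,9) inclusive
  edge (4, 12)→(4, 8): d=(0,-4) inclusive
  edge (4, 8)→(17, 3): d=(13,-5) inclusive
    (8,1)@(17, 3): e=[0,52,0] → #  [on edge]
    (9,1)@(19, 3): e=[-18,60,10] → ·
    (6,2)@(13, 5): e=[10,36,6] → #
    (7,2)@(15, 5): e=[-8,44,16] → ·
    (8,2)@(17, 5): e=[-26,52,26] → ·
    (3,3)@(7, 7): e=[38,12,2] → #
    (4,3)@(9, 7): e=[20,20,12] → #
    (5,3)@(11, 7): e=[2,28,22] → #
    (6,3)@(13, 7): e=[-16,36,32] → ·
    (2,4)@(5, 9): e=[30,4,18] → #
    (4,4)@(9, 9): e=[-6,20,38] → ·
    (5,4)@(11, 9): e=[-24,28,48] → ·
  covered (8 px):
    · · · · · · · · · · ·
    · · · · · · · · # · ·
    · · · · · · # · · · ·
    · · · # # # · · · · ·
    · · # # · · · · · · ·
    · · # · · · · · · · ·
    · · · · · · · · · · ·
    · · · · · · · · · · ·
T4:
  2·area = 40
  edge (21, 6)→(20, 14): d=(-1,8) inclusive
  edge (20, 14)→(16, 6): d=(-4,-8) inclusive
  edge (16, 6)→(21, 6): d=(5,0) inclusive
    (8,3)@(17, 7): e=[31,4,5] → #
    (9,3)@(19, 7): e=[15,20,5] → #
    (10,3)@(21, 7): e=[-1,36,5] → ·
    (8,4)@(17, 9): e=[29,-4,15] → ·
    (9,4)@(19, 9): e=[13,12,15] → #
    (10,4)@(21, 9): e=[-3,28,15] → ·
    (9,5)@(19, 11): e=[11,4,25] → #
    (10,5)@(21, 11): e=[-5,20,25] → ·
    (9,6)@(19, 13): e=[9,-4,35] → ·
  covered (4 px):
    · · · · · · · · · · ·
    · · · · · · · · · · ·
    · · · · · · · · · · ·
    · · · · · · · · # # ·
    · · · · · · · · · # ·
    · · · · · · · · · # ·
    · · · · · · · · · · ·
    · · · · · · · · · · ·

Final: 56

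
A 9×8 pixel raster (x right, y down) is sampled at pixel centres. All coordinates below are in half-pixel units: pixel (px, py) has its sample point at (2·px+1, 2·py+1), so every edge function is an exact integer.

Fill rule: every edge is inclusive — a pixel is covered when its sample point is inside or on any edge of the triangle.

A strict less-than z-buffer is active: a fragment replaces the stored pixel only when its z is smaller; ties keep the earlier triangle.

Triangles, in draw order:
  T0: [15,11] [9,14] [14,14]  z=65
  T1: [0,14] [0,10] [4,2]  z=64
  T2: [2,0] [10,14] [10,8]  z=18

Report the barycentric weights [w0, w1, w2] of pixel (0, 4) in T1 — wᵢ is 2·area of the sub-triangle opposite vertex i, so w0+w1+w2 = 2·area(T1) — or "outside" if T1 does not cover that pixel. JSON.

T0:
  2·area = 15  (B↔C swapped to make it positive)
  edge (15, 11)→(14, 14): d=(-1,3) inclusive
  edge (14, 14)→(9, 14): d=(-5,0) inclusive
  edge (9, 14)→(15, 11): d=(6,-3) inclusive
    (8,2)@(17, 5): e=[0,45,-30] → ·  [on edge]
    (7,5)@(15, 11): e=[0,15,0] → █  [on edge]
    (8,5)@(17, 11): e=[-6,15,6] → ·
    (5,6)@(11, 13): e=[10,5,0] → █  [on edge]
    (6,6)@(13, 13): e=[4,5,6] → █
    (7,6)@(15, 13): e=[-2,5,12] → ·
    (3,7)@(7, 15): e=[20,-5,0] → ·  [on edge]
    (5,7)@(11, 15): e=[8,-5,12] → ·
    (6,7)@(13, 15): e=[2,-5,18] → ·
  covered (3 px):
    · · · · · · · · ·
    · · · · · · · · ·
    · · · · · · · · ·
    · · · · · · · · ·
    · · · · · · · · ·
    · · · · · · · █ ·
    · · · · · █ █ · ·
    · · · · · · · · ·
T1:
  2·area = 16
  edge (0, 14)→(0, 10): d=(0,-4) inclusive
  edge (0, 10)→(4, 2): d=(4,-8) inclusive
  edge (4, 2)→(0, 14): d=(-4,12) inclusive
    (1,2)@(3, 5): e=[12,4,0] → █  [on edge]
    (2,2)@(5, 5): e=[20,20,-24] → ·
    (1,3)@(3, 7): e=[12,12,-8] → ·
    (0,4)@(1, 9): e=[4,4,8] → █
    (1,4)@(3, 9): e=[12,20,-16] → ·
    (0,5)@(1, 11): e=[4,12,0] → █  [on edge]
    (1,5)@(3, 11): e=[12,28,-24] → ·
    (0,6)@(1, 13): e=[4,20,-8] → ·
  covered (3 px):
    · · · · · · · · ·
    · · · · · · · · ·
    · █ · · · · · · ·
    · · · · · · · · ·
    █ · · · · · · · ·
    █ · · · · · · · ·
    · · · · · · · · ·
    · · · · · · · · ·
T2:
  2·area = 48  (B↔C swapped to make it positive)
  edge (2, 0)→(10, 8): d=(8,8) inclusive
  edge (10, 8)→(10, 14): d=(0,6) inclusive
  edge (10, 14)→(2, 0): d=(-8,-14) inclusive
    (1,0)@(3, 1): e=[0,42,6] → █  [on edge]
    (2,0)@(5, 1): e=[-16,30,34] → ·
    (1,1)@(3, 3): e=[16,42,-10] → ·
    (2,1)@(5, 3): e=[0,30,18] → █  [on edge]
    (3,1)@(7, 3): e=[-16,18,46] → ·
    (2,2)@(5, 5): e=[16,30,2] → █
    (3,2)@(7, 5): e=[0,18,30] → █  [on edge]
    (4,2)@(9, 5): e=[-16,6,58] → ·
    (2,3)@(5, 7): e=[32,30,-14] → ·
    (3,3)@(7, 7): e=[16,18,14] → █
    (4,3)@(9, 7): e=[0,6,42] → █  [on edge]
    (5,3)@(11, 7): e=[-16,-6,70] → ·
    (5,4)@(11, 9): e=[0,-6,54] → ·  [on edge]
    (6,5)@(13, 11): e=[0,-18,66] → ·  [on edge]
    (7,6)@(15, 13): e=[0,-30,78] → ·  [on edge]
    (8,7)@(17, 15): e=[0,-42,90] → ·  [on edge]
  covered (8 px):
    · █ · · · · · · ·
    · · █ · · · · · ·
    · · █ █ · · · · ·
    · · · █ █ · · · ·
    · · · · █ · · · ·
    · · · · █ · · · ·
    · · · · · · · · ·
    · · · · · · · · ·

Final: [4,8,4]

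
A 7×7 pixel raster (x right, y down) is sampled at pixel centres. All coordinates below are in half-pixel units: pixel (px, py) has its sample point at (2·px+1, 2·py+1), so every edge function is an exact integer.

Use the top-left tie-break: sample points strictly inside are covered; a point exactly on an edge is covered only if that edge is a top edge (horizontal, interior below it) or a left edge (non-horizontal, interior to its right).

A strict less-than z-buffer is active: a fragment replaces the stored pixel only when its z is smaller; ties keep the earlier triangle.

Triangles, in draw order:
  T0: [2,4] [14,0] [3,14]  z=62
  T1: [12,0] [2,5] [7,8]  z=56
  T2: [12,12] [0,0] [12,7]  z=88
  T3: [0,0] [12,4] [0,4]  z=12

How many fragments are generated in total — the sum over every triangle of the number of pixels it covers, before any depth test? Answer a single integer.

T0:
  2·area = 124
  edge (2, 4)→(14, 0): d=(12,-4) top-left  bias=+0
  edge (14, 0)→(3, 14): d=(-11,14) right/bottom  bias=-1
  edge (3, 14)→(2, 4): d=(-1,-10) top-left  bias=+0
    (5,0)@(11, 1): e=[0,31,93] → █  [on edge]
    (6,0)@(13, 1): e=[8,3,113] → █
    (2,1)@(5, 3): e=[0,93,31] → █  [on edge]
    (3,1)@(7, 3): e=[8,65,51] → █
    (4,1)@(9, 3): e=[16,37,71] → █
    (6,1)@(13, 3): e=[32,-19,111] → ·
    (1,2)@(3, 5): e=[16,99,9] → █
    (5,2)@(11, 5): e=[48,-13,89] → ·
    (1,3)@(3, 7): e=[40,77,7] → █
    (4,3)@(9, 7): e=[64,-7,67] → ·
    (1,4)@(3, 9): e=[64,55,5] → █
    (3,4)@(7, 9): e=[80,-1,45] → ·
  covered (18 px):
    · · · · · █ █
    · · █ █ █ █ ·
    · █ █ █ █ · ·
    · █ █ █ · · ·
    · █ █ · · · ·
    · █ █ · · · ·
    · █ · · · · ·
T1:
  2·area = 55  (B↔C swapped to make it positive)
  edge (12, 0)→(7, 8): d=(-5,8) right/bottom  bias=-1
  edge (7, 8)→(2, 5): d=(-5,-3) top-left  bias=+0
  edge (2, 5)→(12, 0): d=(10,-5) top-left  bias=+0
    (5,0)@(11, 1): e=[3,47,5] → █
    (6,0)@(13, 1): e=[-13,53,15] → ·
    (3,1)@(7, 3): e=[25,25,5] → █
    (4,1)@(9, 3): e=[9,31,15] → █
    (5,1)@(11, 3): e=[-7,37,25] → ·
    (1,2)@(3, 5): e=[47,3,5] → █
    (2,2)@(5, 5): e=[31,9,15] → █
    (4,2)@(9, 5): e=[-1,21,35] → ·
    (1,3)@(3, 7): e=[37,-7,25] → ·
    (2,3)@(5, 7): e=[21,-1,35] → ·
    (3,3)@(7, 7): e=[5,5,45] → █
    (4,3)@(9, 7): e=[-11,11,55] → ·
  covered (7 px):
    · · · · · █ ·
    · · · █ █ · ·
    · █ █ █ · · ·
    · · · █ · · ·
    · · · · · · ·
    · · · · · · ·
    · · · · · · ·
T2:
  2·area = 60
  edge (12, 12)→(0, 0): d=(-12,-12) top-left  bias=+0
  edge (0, 0)→(12, 7): d=(12,7) right/bottom  bias=-1
  edge (12, 7)→(12, 12): d=(0,5) right/bottom  bias=-1
    (0,0)@(1, 1): e=[0,5,55] → █  [on edge]
    (1,0)@(3, 1): e=[24,-9,45] → ·
    (0,1)@(1, 3): e=[-24,29,55] → ·
    (1,1)@(3, 3): e=[0,15,45] → █  [on edge]
    (2,1)@(5, 3): e=[24,1,35] → █
    (3,1)@(7, 3): e=[48,-13,25] → ·
    (1,2)@(3, 5): e=[-24,39,45] → ·
    (2,2)@(5, 5): e=[0,25,35] → █  [on edge]
    (3,2)@(7, 5): e=[24,11,25] → █
    (4,2)@(9, 5): e=[48,-3,15] → ·
    (2,3)@(5, 7): e=[-24,49,35] → ·
    (3,3)@(7, 7): e=[0,35,25] → █  [on edge]
    (4,4)@(9, 9): e=[0,45,15] → █  [on edge]
    (5,5)@(11, 11): e=[0,55,5] → █  [on edge]
    (6,6)@(13, 13): e=[0,65,-5] → ·  [on edge]
  covered (11 px):
    █ · · · · · ·
    · █ █ · · · ·
    · · █ █ · · ·
    · · · █ █ █ ·
    · · · · █ █ ·
    · · · · · █ ·
    · · · · · · ·
T3:
  2·area = 48
  edge (0, 0)→(12, 4): d=(12,4) right/bottom  bias=-1
  edge (12, 4)→(0, 4): d=(-12,0) right/bottom  bias=-1
  edge (0, 4)→(0, 0): d=(0,-4) top-left  bias=+0
    (0,0)@(1, 1): e=[8,36,4] → █
    (1,0)@(3, 1): e=[0,36,12] → ·  [on edge]
    (0,1)@(1, 3): e=[32,12,4] → █
    (1,1)@(3, 3): e=[24,12,12] → █
    (2,1)@(5, 3): e=[16,12,20] → █
    (3,1)@(7, 3): e=[8,12,28] → █
    (4,1)@(9, 3): e=[0,12,36] → ·  [on edge]
    (0,2)@(1, 5): e=[56,-12,4] → ·
    (1,2)@(3, 5): e=[48,-12,12] → ·
    (2,2)@(5, 5): e=[40,-12,20] → ·
    (3,2)@(7, 5): e=[32,-12,28] → ·
  covered (5 px):
    █ · · · · · ·
    █ █ █ █ · · ·
    · · · · · · ·
    · · · · · · ·
    · · · · · · ·
    · · · · · · ·
    · · · · · · ·

Final: 41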